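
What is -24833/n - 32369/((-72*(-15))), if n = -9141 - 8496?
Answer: -181357471/6349320 ≈ -28.563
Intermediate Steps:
n = -17637
-24833/n - 32369/((-72*(-15))) = -24833/(-17637) - 32369/((-72*(-15))) = -24833*(-1/17637) - 32369/1080 = 24833/17637 - 32369*1/1080 = 24833/17637 - 32369/1080 = -181357471/6349320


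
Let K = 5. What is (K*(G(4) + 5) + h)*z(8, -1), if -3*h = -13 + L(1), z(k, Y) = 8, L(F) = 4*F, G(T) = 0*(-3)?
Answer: 224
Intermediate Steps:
G(T) = 0
h = 3 (h = -(-13 + 4*1)/3 = -(-13 + 4)/3 = -⅓*(-9) = 3)
(K*(G(4) + 5) + h)*z(8, -1) = (5*(0 + 5) + 3)*8 = (5*5 + 3)*8 = (25 + 3)*8 = 28*8 = 224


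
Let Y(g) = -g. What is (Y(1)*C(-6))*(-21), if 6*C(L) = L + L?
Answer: -42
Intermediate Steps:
C(L) = L/3 (C(L) = (L + L)/6 = (2*L)/6 = L/3)
(Y(1)*C(-6))*(-21) = ((-1*1)*((1/3)*(-6)))*(-21) = -1*(-2)*(-21) = 2*(-21) = -42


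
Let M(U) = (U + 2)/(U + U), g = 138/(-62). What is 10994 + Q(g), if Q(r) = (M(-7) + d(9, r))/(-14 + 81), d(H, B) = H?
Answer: 10312503/938 ≈ 10994.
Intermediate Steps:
g = -69/31 (g = 138*(-1/62) = -69/31 ≈ -2.2258)
M(U) = (2 + U)/(2*U) (M(U) = (2 + U)/((2*U)) = (2 + U)*(1/(2*U)) = (2 + U)/(2*U))
Q(r) = 131/938 (Q(r) = ((½)*(2 - 7)/(-7) + 9)/(-14 + 81) = ((½)*(-⅐)*(-5) + 9)/67 = (5/14 + 9)*(1/67) = (131/14)*(1/67) = 131/938)
10994 + Q(g) = 10994 + 131/938 = 10312503/938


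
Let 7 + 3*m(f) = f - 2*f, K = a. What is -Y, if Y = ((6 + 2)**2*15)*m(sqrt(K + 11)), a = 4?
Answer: 2240 + 320*sqrt(15) ≈ 3479.4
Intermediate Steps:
K = 4
m(f) = -7/3 - f/3 (m(f) = -7/3 + (f - 2*f)/3 = -7/3 + (-f)/3 = -7/3 - f/3)
Y = -2240 - 320*sqrt(15) (Y = ((6 + 2)**2*15)*(-7/3 - sqrt(4 + 11)/3) = (8**2*15)*(-7/3 - sqrt(15)/3) = (64*15)*(-7/3 - sqrt(15)/3) = 960*(-7/3 - sqrt(15)/3) = -2240 - 320*sqrt(15) ≈ -3479.4)
-Y = -(-2240 - 320*sqrt(15)) = 2240 + 320*sqrt(15)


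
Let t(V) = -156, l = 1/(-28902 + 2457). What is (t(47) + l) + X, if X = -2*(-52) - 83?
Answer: -3570076/26445 ≈ -135.00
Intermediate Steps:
l = -1/26445 (l = 1/(-26445) = -1/26445 ≈ -3.7814e-5)
X = 21 (X = 104 - 83 = 21)
(t(47) + l) + X = (-156 - 1/26445) + 21 = -4125421/26445 + 21 = -3570076/26445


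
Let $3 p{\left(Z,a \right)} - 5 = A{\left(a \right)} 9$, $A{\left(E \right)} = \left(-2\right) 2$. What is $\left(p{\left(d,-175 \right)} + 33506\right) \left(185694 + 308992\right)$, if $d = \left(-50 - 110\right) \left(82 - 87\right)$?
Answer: $\frac{49709512082}{3} \approx 1.657 \cdot 10^{10}$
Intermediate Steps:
$A{\left(E \right)} = -4$
$d = 800$ ($d = \left(-160\right) \left(-5\right) = 800$)
$p{\left(Z,a \right)} = - \frac{31}{3}$ ($p{\left(Z,a \right)} = \frac{5}{3} + \frac{\left(-4\right) 9}{3} = \frac{5}{3} + \frac{1}{3} \left(-36\right) = \frac{5}{3} - 12 = - \frac{31}{3}$)
$\left(p{\left(d,-175 \right)} + 33506\right) \left(185694 + 308992\right) = \left(- \frac{31}{3} + 33506\right) \left(185694 + 308992\right) = \frac{100487}{3} \cdot 494686 = \frac{49709512082}{3}$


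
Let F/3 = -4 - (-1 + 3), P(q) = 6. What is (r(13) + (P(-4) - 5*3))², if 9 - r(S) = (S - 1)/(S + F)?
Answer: 144/25 ≈ 5.7600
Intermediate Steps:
F = -18 (F = 3*(-4 - (-1 + 3)) = 3*(-4 - 1*2) = 3*(-4 - 2) = 3*(-6) = -18)
r(S) = 9 - (-1 + S)/(-18 + S) (r(S) = 9 - (S - 1)/(S - 18) = 9 - (-1 + S)/(-18 + S))
(r(13) + (P(-4) - 5*3))² = ((-161 + 8*13)/(-18 + 13) + (6 - 5*3))² = ((-161 + 104)/(-5) + (6 - 15))² = (-⅕*(-57) - 9)² = (57/5 - 9)² = (12/5)² = 144/25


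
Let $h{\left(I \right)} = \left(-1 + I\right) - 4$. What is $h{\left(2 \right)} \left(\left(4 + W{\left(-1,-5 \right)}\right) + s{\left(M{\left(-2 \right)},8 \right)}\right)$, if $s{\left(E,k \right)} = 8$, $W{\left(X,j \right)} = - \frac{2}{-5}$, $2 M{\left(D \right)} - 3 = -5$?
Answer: $- \frac{186}{5} \approx -37.2$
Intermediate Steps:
$M{\left(D \right)} = -1$ ($M{\left(D \right)} = \frac{3}{2} + \frac{1}{2} \left(-5\right) = \frac{3}{2} - \frac{5}{2} = -1$)
$W{\left(X,j \right)} = \frac{2}{5}$ ($W{\left(X,j \right)} = \left(-2\right) \left(- \frac{1}{5}\right) = \frac{2}{5}$)
$h{\left(I \right)} = -5 + I$
$h{\left(2 \right)} \left(\left(4 + W{\left(-1,-5 \right)}\right) + s{\left(M{\left(-2 \right)},8 \right)}\right) = \left(-5 + 2\right) \left(\left(4 + \frac{2}{5}\right) + 8\right) = - 3 \left(\frac{22}{5} + 8\right) = \left(-3\right) \frac{62}{5} = - \frac{186}{5}$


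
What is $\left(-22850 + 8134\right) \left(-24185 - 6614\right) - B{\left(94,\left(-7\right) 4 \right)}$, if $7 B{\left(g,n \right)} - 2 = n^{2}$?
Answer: $\frac{3172665802}{7} \approx 4.5324 \cdot 10^{8}$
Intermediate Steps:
$B{\left(g,n \right)} = \frac{2}{7} + \frac{n^{2}}{7}$
$\left(-22850 + 8134\right) \left(-24185 - 6614\right) - B{\left(94,\left(-7\right) 4 \right)} = \left(-22850 + 8134\right) \left(-24185 - 6614\right) - \left(\frac{2}{7} + \frac{\left(\left(-7\right) 4\right)^{2}}{7}\right) = \left(-14716\right) \left(-30799\right) - \left(\frac{2}{7} + \frac{\left(-28\right)^{2}}{7}\right) = 453238084 - \left(\frac{2}{7} + \frac{1}{7} \cdot 784\right) = 453238084 - \left(\frac{2}{7} + 112\right) = 453238084 - \frac{786}{7} = \frac{3172665802}{7}$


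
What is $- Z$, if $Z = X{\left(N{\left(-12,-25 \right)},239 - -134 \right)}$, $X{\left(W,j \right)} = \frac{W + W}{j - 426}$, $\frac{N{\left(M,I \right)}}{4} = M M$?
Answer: $\frac{1152}{53} \approx 21.736$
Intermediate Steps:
$N{\left(M,I \right)} = 4 M^{2}$ ($N{\left(M,I \right)} = 4 M M = 4 M^{2}$)
$X{\left(W,j \right)} = \frac{2 W}{-426 + j}$
$Z = - \frac{1152}{53}$ ($Z = \frac{2 \cdot 4 \left(-12\right)^{2}}{-426 + \left(239 - -134\right)} = \frac{2 \cdot 4 \cdot 144}{-426 + \left(239 + 134\right)} = 2 \cdot 576 \frac{1}{-426 + 373} = 2 \cdot 576 \frac{1}{-53} = 2 \cdot 576 \left(- \frac{1}{53}\right) = - \frac{1152}{53} \approx -21.736$)
$- Z = \left(-1\right) \left(- \frac{1152}{53}\right) = \frac{1152}{53}$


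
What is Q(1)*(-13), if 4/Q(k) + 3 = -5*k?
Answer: 13/2 ≈ 6.5000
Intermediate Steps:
Q(k) = 4/(-3 - 5*k)
Q(1)*(-13) = -4/(3 + 5*1)*(-13) = -4/(3 + 5)*(-13) = -4/8*(-13) = -4*⅛*(-13) = -½*(-13) = 13/2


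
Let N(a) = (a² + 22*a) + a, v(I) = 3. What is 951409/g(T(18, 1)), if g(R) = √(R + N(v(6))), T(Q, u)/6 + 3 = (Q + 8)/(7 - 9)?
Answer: -951409*I*√2/6 ≈ -2.2425e+5*I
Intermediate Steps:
N(a) = a² + 23*a
T(Q, u) = -42 - 3*Q (T(Q, u) = -18 + 6*((Q + 8)/(7 - 9)) = -18 + 6*((8 + Q)/(-2)) = -18 + 6*((8 + Q)*(-½)) = -18 + 6*(-4 - Q/2) = -18 + (-24 - 3*Q) = -42 - 3*Q)
g(R) = √(78 + R) (g(R) = √(R + 3*(23 + 3)) = √(R + 3*26) = √(R + 78) = √(78 + R))
951409/g(T(18, 1)) = 951409/(√(78 + (-42 - 3*18))) = 951409/(√(78 + (-42 - 54))) = 951409/(√(78 - 96)) = 951409/(√(-18)) = 951409/((3*I*√2)) = 951409*(-I*√2/6) = -951409*I*√2/6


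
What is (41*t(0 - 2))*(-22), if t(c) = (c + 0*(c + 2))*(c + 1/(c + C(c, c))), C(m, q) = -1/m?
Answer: -14432/3 ≈ -4810.7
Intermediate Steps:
t(c) = c*(c + 1/(c - 1/c)) (t(c) = (c + 0*(c + 2))*(c + 1/(c - 1/c)) = (c + 0*(2 + c))*(c + 1/(c - 1/c)) = (c + 0)*(c + 1/(c - 1/c)) = c*(c + 1/(c - 1/c)))
(41*t(0 - 2))*(-22) = (41*((0 - 2)**4/(-1 + (0 - 2)**2)))*(-22) = (41*((-2)**4/(-1 + (-2)**2)))*(-22) = (41*(16/(-1 + 4)))*(-22) = (41*(16/3))*(-22) = (656/3)*(-22) = -14432/3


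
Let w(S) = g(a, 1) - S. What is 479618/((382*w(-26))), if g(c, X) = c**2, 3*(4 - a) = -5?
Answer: 2158281/99893 ≈ 21.606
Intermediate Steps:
a = 17/3 (a = 4 - 1/3*(-5) = 4 + 5/3 = 17/3 ≈ 5.6667)
w(S) = 289/9 - S (w(S) = (17/3)**2 - S = 289/9 - S)
479618/((382*w(-26))) = 479618/((382*(289/9 - 1*(-26)))) = 479618/((382*(289/9 + 26))) = 479618/((382*(523/9))) = 479618/(199786/9) = 479618*(9/199786) = 2158281/99893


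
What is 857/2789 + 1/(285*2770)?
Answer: 676561439/2201776050 ≈ 0.30728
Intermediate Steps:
857/2789 + 1/(285*2770) = 857*(1/2789) + (1/285)*(1/2770) = 857/2789 + 1/789450 = 676561439/2201776050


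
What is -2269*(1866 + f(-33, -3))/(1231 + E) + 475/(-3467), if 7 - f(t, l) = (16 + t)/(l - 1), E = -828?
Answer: -4523367125/429908 ≈ -10522.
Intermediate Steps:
f(t, l) = 7 - (16 + t)/(-1 + l) (f(t, l) = 7 - (16 + t)/(l - 1) = 7 - (16 + t)/(-1 + l))
-2269*(1866 + f(-33, -3))/(1231 + E) + 475/(-3467) = -2269*(1866 + (-23 - 1*(-33) + 7*(-3))/(-1 - 3))/(1231 - 828) + 475/(-3467) = -2269/(403/(1866 + (-23 + 33 - 21)/(-4))) + 475*(-1/3467) = -2269/(403/(1866 - ¼*(-11))) - 475/3467 = -2269/(403/(1866 + 11/4)) - 475/3467 = -2269/(403/(7475/4)) - 475/3467 = -2269/(403*(4/7475)) - 475/3467 = -2269/124/575 - 475/3467 = -2269*575/124 - 475/3467 = -1304675/124 - 475/3467 = -4523367125/429908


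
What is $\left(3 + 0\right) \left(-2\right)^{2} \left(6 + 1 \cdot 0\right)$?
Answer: $72$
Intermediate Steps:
$\left(3 + 0\right) \left(-2\right)^{2} \left(6 + 1 \cdot 0\right) = 3 \cdot 4 \left(6 + 0\right) = 12 \cdot 6 = 72$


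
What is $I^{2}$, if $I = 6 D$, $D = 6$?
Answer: $1296$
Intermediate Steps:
$I = 36$ ($I = 6 \cdot 6 = 36$)
$I^{2} = 36^{2} = 1296$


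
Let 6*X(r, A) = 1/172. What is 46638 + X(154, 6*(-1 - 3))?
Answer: 48130417/1032 ≈ 46638.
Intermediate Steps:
X(r, A) = 1/1032 (X(r, A) = (⅙)/172 = (⅙)*(1/172) = 1/1032)
46638 + X(154, 6*(-1 - 3)) = 46638 + 1/1032 = 48130417/1032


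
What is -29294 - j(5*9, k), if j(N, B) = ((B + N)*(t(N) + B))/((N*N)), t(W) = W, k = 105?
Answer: -263746/9 ≈ -29305.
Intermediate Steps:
j(N, B) = (B + N)**2/N**2 (j(N, B) = ((B + N)*(N + B))/((N*N)) = ((B + N)*(B + N))/(N**2) = (B + N)**2/N**2)
-29294 - j(5*9, k) = -29294 - (105 + 5*9)**2/(5*9)**2 = -29294 - (105 + 45)**2/45**2 = -29294 - 150**2/2025 = -29294 - 22500/2025 = -29294 - 1*100/9 = -29294 - 100/9 = -263746/9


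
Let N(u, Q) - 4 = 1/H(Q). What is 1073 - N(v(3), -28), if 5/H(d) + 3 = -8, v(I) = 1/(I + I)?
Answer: 5356/5 ≈ 1071.2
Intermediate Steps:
v(I) = 1/(2*I)
H(d) = -5/11 (H(d) = 5/(-3 - 8) = 5/(-11) = 5*(-1/11) = -5/11)
N(u, Q) = 9/5 (N(u, Q) = 4 + 1/(-5/11) = 4 - 11/5 = 9/5)
1073 - N(v(3), -28) = 1073 - 1*9/5 = 1073 - 9/5 = 5356/5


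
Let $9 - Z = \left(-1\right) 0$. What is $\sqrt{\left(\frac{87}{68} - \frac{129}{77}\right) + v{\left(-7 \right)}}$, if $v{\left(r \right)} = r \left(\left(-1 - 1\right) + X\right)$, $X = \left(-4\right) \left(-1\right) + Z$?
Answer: $\frac{i \sqrt{530465705}}{2618} \approx 8.7975 i$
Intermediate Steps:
$Z = 9$ ($Z = 9 - \left(-1\right) 0 = 9 - 0 = 9 + 0 = 9$)
$X = 13$ ($X = \left(-4\right) \left(-1\right) + 9 = 4 + 9 = 13$)
$v{\left(r \right)} = 11 r$ ($v{\left(r \right)} = r \left(\left(-1 - 1\right) + 13\right) = r \left(-2 + 13\right) = r 11 = 11 r$)
$\sqrt{\left(\frac{87}{68} - \frac{129}{77}\right) + v{\left(-7 \right)}} = \sqrt{\left(\frac{87}{68} - \frac{129}{77}\right) + 11 \left(-7\right)} = \sqrt{\left(87 \cdot \frac{1}{68} - \frac{129}{77}\right) - 77} = \sqrt{\left(\frac{87}{68} - \frac{129}{77}\right) - 77} = \sqrt{- \frac{2073}{5236} - 77} = \sqrt{- \frac{405245}{5236}} = \frac{i \sqrt{530465705}}{2618}$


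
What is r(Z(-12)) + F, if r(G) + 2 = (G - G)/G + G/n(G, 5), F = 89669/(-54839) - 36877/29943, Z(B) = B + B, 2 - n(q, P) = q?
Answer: -123592015436/21346574301 ≈ -5.7898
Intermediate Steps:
n(q, P) = 2 - q
Z(B) = 2*B
F = -4707256670/1642044177 (F = 89669*(-1/54839) - 36877*1/29943 = -89669/54839 - 36877/29943 = -4707256670/1642044177 ≈ -2.8667)
r(G) = -2 + G/(2 - G) (r(G) = -2 + ((G - G)/G + G/(2 - G)) = -2 + (0/G + G/(2 - G)) = -2 + (0 + G/(2 - G)) = -2 + G/(2 - G))
r(Z(-12)) + F = (4 - 6*(-12))/(-2 + 2*(-12)) - 4707256670/1642044177 = (4 - 3*(-24))/(-2 - 24) - 4707256670/1642044177 = (4 + 72)/(-26) - 4707256670/1642044177 = -1/26*76 - 4707256670/1642044177 = -38/13 - 4707256670/1642044177 = -123592015436/21346574301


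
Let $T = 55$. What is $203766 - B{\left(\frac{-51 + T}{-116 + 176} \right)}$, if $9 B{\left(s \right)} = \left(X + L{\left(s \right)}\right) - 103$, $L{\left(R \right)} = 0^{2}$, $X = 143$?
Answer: $\frac{1833854}{9} \approx 2.0376 \cdot 10^{5}$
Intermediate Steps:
$L{\left(R \right)} = 0$
$B{\left(s \right)} = \frac{40}{9}$ ($B{\left(s \right)} = \frac{\left(143 + 0\right) - 103}{9} = \frac{143 - 103}{9} = \frac{1}{9} \cdot 40 = \frac{40}{9}$)
$203766 - B{\left(\frac{-51 + T}{-116 + 176} \right)} = 203766 - \frac{40}{9} = \frac{1833854}{9}$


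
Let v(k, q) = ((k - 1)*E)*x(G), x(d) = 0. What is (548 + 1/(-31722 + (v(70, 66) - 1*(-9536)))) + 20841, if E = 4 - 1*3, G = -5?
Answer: 474536353/22186 ≈ 21389.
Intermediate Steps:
E = 1 (E = 4 - 3 = 1)
v(k, q) = 0 (v(k, q) = ((k - 1)*1)*0 = ((-1 + k)*1)*0 = (-1 + k)*0 = 0)
(548 + 1/(-31722 + (v(70, 66) - 1*(-9536)))) + 20841 = (548 + 1/(-31722 + (0 - 1*(-9536)))) + 20841 = (548 + 1/(-31722 + (0 + 9536))) + 20841 = (548 + 1/(-31722 + 9536)) + 20841 = (548 + 1/(-22186)) + 20841 = (548 - 1/22186) + 20841 = 12157927/22186 + 20841 = 474536353/22186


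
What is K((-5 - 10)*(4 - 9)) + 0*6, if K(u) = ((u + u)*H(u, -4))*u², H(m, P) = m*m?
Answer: 4746093750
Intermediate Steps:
H(m, P) = m²
K(u) = 2*u⁵ (K(u) = ((u + u)*u²)*u² = ((2*u)*u²)*u² = (2*u³)*u² = 2*u⁵)
K((-5 - 10)*(4 - 9)) + 0*6 = 2*((-5 - 10)*(4 - 9))⁵ + 0*6 = 2*(-15*(-5))⁵ + 0 = 2*75⁵ + 0 = 2*2373046875 + 0 = 4746093750 + 0 = 4746093750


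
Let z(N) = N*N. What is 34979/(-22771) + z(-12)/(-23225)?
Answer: -116523757/75550925 ≈ -1.5423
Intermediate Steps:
z(N) = N²
34979/(-22771) + z(-12)/(-23225) = 34979/(-22771) + (-12)²/(-23225) = 34979*(-1/22771) + 144*(-1/23225) = -4997/3253 - 144/23225 = -116523757/75550925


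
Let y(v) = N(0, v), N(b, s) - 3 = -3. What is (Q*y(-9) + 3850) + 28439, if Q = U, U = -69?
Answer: 32289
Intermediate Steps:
N(b, s) = 0 (N(b, s) = 3 - 3 = 0)
y(v) = 0
Q = -69
(Q*y(-9) + 3850) + 28439 = (-69*0 + 3850) + 28439 = (0 + 3850) + 28439 = 3850 + 28439 = 32289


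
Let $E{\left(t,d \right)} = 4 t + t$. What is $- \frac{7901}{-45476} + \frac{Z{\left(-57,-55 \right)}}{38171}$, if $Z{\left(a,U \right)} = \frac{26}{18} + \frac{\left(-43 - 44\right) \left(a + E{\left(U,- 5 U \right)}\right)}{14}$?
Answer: $\frac{24915129317}{109359456948} \approx 0.22783$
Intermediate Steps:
$E{\left(t,d \right)} = 5 t$
$Z{\left(a,U \right)} = \frac{13}{9} - \frac{435 U}{14} - \frac{87 a}{14}$ ($Z{\left(a,U \right)} = \frac{26}{18} + \frac{\left(-43 - 44\right) \left(a + 5 U\right)}{14} = 26 \cdot \frac{1}{18} + - 87 \left(a + 5 U\right) \frac{1}{14} = \frac{13}{9} + \left(- 435 U - 87 a\right) \frac{1}{14} = \frac{13}{9} - \left(\frac{87 a}{14} + \frac{435 U}{14}\right) = \frac{13}{9} - \frac{435 U}{14} - \frac{87 a}{14}$)
$- \frac{7901}{-45476} + \frac{Z{\left(-57,-55 \right)}}{38171} = - \frac{7901}{-45476} + \frac{\frac{13}{9} - - \frac{23925}{14} - - \frac{4959}{14}}{38171} = \left(-7901\right) \left(- \frac{1}{45476}\right) + \left(\frac{13}{9} + \frac{23925}{14} + \frac{4959}{14}\right) \frac{1}{38171} = \frac{7901}{45476} + \frac{130069}{63} \cdot \frac{1}{38171} = \frac{7901}{45476} + \frac{130069}{2404773} = \frac{24915129317}{109359456948}$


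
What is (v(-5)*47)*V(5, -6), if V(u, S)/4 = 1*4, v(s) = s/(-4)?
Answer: 940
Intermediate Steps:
v(s) = -s/4 (v(s) = s*(-¼) = -s/4)
V(u, S) = 16 (V(u, S) = 4*(1*4) = 4*4 = 16)
(v(-5)*47)*V(5, -6) = (-¼*(-5)*47)*16 = ((5/4)*47)*16 = (235/4)*16 = 940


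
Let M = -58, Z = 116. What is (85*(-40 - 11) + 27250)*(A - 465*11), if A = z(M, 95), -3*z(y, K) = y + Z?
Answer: -352959745/3 ≈ -1.1765e+8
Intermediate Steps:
z(y, K) = -116/3 - y/3 (z(y, K) = -(y + 116)/3 = -(116 + y)/3 = -116/3 - y/3)
A = -58/3 (A = -116/3 - ⅓*(-58) = -116/3 + 58/3 = -58/3 ≈ -19.333)
(85*(-40 - 11) + 27250)*(A - 465*11) = (85*(-40 - 11) + 27250)*(-58/3 - 465*11) = (85*(-51) + 27250)*(-58/3 - 5115) = (-4335 + 27250)*(-15403/3) = 22915*(-15403/3) = -352959745/3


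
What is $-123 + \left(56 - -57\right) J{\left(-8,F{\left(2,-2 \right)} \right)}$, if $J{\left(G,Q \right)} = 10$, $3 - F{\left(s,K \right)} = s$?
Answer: $1007$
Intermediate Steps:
$F{\left(s,K \right)} = 3 - s$
$-123 + \left(56 - -57\right) J{\left(-8,F{\left(2,-2 \right)} \right)} = -123 + \left(56 - -57\right) 10 = -123 + \left(56 + 57\right) 10 = -123 + 113 \cdot 10 = -123 + 1130 = 1007$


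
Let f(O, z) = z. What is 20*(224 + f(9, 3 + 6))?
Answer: 4660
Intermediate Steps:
20*(224 + f(9, 3 + 6)) = 20*(224 + (3 + 6)) = 20*(224 + 9) = 20*233 = 4660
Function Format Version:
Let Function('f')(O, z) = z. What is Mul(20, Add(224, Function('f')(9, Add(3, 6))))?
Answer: 4660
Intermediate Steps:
Mul(20, Add(224, Function('f')(9, Add(3, 6)))) = Mul(20, Add(224, Add(3, 6))) = Mul(20, Add(224, 9)) = Mul(20, 233) = 4660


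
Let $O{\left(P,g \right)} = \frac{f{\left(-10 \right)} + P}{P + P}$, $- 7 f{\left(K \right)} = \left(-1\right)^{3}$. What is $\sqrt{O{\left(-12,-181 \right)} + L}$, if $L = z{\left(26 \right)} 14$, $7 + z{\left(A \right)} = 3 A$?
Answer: $\frac{5 \sqrt{280686}}{84} \approx 31.536$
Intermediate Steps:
$f{\left(K \right)} = \frac{1}{7}$ ($f{\left(K \right)} = - \frac{\left(-1\right)^{3}}{7} = \left(- \frac{1}{7}\right) \left(-1\right) = \frac{1}{7}$)
$z{\left(A \right)} = -7 + 3 A$
$O{\left(P,g \right)} = \frac{\frac{1}{7} + P}{2 P}$ ($O{\left(P,g \right)} = \frac{\frac{1}{7} + P}{P + P} = \frac{\frac{1}{7} + P}{2 P}$)
$L = 994$ ($L = \left(-7 + 3 \cdot 26\right) 14 = \left(-7 + 78\right) 14 = 71 \cdot 14 = 994$)
$\sqrt{O{\left(-12,-181 \right)} + L} = \sqrt{\frac{1 + 7 \left(-12\right)}{14 \left(-12\right)} + 994} = \sqrt{\frac{1}{14} \left(- \frac{1}{12}\right) \left(1 - 84\right) + 994} = \sqrt{\frac{1}{14} \left(- \frac{1}{12}\right) \left(-83\right) + 994} = \sqrt{\frac{83}{168} + 994} = \sqrt{\frac{167075}{168}} = \frac{5 \sqrt{280686}}{84}$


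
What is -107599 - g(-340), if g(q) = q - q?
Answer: -107599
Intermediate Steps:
g(q) = 0
-107599 - g(-340) = -107599 - 1*0 = -107599 + 0 = -107599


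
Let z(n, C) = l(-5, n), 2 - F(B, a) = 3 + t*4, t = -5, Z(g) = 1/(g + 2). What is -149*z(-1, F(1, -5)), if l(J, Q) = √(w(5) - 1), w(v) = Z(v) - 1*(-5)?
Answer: -149*√203/7 ≈ -303.27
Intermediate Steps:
Z(g) = 1/(2 + g)
w(v) = 5 + 1/(2 + v) (w(v) = 1/(2 + v) - 1*(-5) = 1/(2 + v) + 5 = 5 + 1/(2 + v))
F(B, a) = 19 (F(B, a) = 2 - (3 - 5*4) = 2 - (3 - 20) = 2 - 1*(-17) = 2 + 17 = 19)
l(J, Q) = √203/7 (l(J, Q) = √((11 + 5*5)/(2 + 5) - 1) = √((11 + 25)/7 - 1) = √((⅐)*36 - 1) = √(36/7 - 1) = √(29/7) = √203/7)
z(n, C) = √203/7
-149*z(-1, F(1, -5)) = -149*√203/7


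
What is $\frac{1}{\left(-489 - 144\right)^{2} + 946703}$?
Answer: $\frac{1}{1347392} \approx 7.4217 \cdot 10^{-7}$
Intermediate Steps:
$\frac{1}{\left(-489 - 144\right)^{2} + 946703} = \frac{1}{\left(-633\right)^{2} + 946703} = \frac{1}{400689 + 946703} = \frac{1}{1347392}$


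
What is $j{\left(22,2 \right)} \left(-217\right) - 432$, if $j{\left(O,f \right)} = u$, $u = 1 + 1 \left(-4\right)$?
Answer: $219$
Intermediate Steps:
$u = -3$ ($u = 1 - 4 = -3$)
$j{\left(O,f \right)} = -3$
$j{\left(22,2 \right)} \left(-217\right) - 432 = \left(-3\right) \left(-217\right) - 432 = 651 - 432 = 219$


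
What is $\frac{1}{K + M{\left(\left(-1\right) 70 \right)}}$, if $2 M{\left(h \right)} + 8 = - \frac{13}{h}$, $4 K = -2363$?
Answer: $- \frac{35}{20813} \approx -0.0016816$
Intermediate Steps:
$K = - \frac{2363}{4}$ ($K = \frac{1}{4} \left(-2363\right) = - \frac{2363}{4} \approx -590.75$)
$M{\left(h \right)} = -4 - \frac{13}{2 h}$ ($M{\left(h \right)} = -4 + \frac{\left(-13\right) \frac{1}{h}}{2} = -4 - \frac{13}{2 h}$)
$\frac{1}{K + M{\left(\left(-1\right) 70 \right)}} = \frac{1}{- \frac{2363}{4} - \left(4 + \frac{13}{2 \left(\left(-1\right) 70\right)}\right)} = \frac{1}{- \frac{2363}{4} - \left(4 + \frac{13}{2 \left(-70\right)}\right)} = \frac{1}{- \frac{2363}{4} - \frac{547}{140}} = \frac{1}{- \frac{20813}{35}} = - \frac{35}{20813}$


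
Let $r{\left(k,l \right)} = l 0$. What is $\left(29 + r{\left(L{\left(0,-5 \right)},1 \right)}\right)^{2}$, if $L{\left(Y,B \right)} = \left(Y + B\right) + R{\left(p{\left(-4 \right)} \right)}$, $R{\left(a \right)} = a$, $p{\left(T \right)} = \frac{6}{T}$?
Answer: $841$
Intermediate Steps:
$L{\left(Y,B \right)} = - \frac{3}{2} + B + Y$ ($L{\left(Y,B \right)} = \left(Y + B\right) + \frac{6}{-4} = \left(B + Y\right) + 6 \left(- \frac{1}{4}\right) = \left(B + Y\right) - \frac{3}{2} = - \frac{3}{2} + B + Y$)
$r{\left(k,l \right)} = 0$
$\left(29 + r{\left(L{\left(0,-5 \right)},1 \right)}\right)^{2} = \left(29 + 0\right)^{2} = 29^{2} = 841$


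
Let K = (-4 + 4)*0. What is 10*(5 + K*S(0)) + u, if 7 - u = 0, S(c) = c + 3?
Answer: 57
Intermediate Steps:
S(c) = 3 + c
u = 7 (u = 7 - 1*0 = 7 + 0 = 7)
K = 0 (K = 0*0 = 0)
10*(5 + K*S(0)) + u = 10*(5 + 0*(3 + 0)) + 7 = 10*(5 + 0*3) + 7 = 10*(5 + 0) + 7 = 10*5 + 7 = 50 + 7 = 57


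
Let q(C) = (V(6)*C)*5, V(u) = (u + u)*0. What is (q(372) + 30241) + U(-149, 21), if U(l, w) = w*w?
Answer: 30682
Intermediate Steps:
V(u) = 0 (V(u) = (2*u)*0 = 0)
U(l, w) = w²
q(C) = 0 (q(C) = (0*C)*5 = 0*5 = 0)
(q(372) + 30241) + U(-149, 21) = (0 + 30241) + 21² = 30241 + 441 = 30682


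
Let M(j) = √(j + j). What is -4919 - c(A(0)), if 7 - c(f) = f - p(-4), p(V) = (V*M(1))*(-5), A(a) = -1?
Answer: -4927 - 20*√2 ≈ -4955.3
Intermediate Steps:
M(j) = √2*√j (M(j) = √(2*j) = √2*√j)
p(V) = -5*V*√2 (p(V) = (V*(√2*√1))*(-5) = (V*(√2*1))*(-5) = (V*√2)*(-5) = -5*V*√2)
c(f) = 7 - f + 20*√2 (c(f) = 7 - (f - (-5)*(-4)*√2) = 7 - (f - 20*√2) = 7 + (-f + 20*√2) = 7 - f + 20*√2)
-4919 - c(A(0)) = -4919 - (7 - 1*(-1) + 20*√2) = -4919 - (7 + 1 + 20*√2) = -4919 - (8 + 20*√2) = -4919 + (-8 - 20*√2) = -4927 - 20*√2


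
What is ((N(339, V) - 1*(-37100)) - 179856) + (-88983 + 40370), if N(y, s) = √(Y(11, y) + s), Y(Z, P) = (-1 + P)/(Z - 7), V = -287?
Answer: -191369 + 9*I*√10/2 ≈ -1.9137e+5 + 14.23*I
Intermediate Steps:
Y(Z, P) = (-1 + P)/(-7 + Z)
N(y, s) = √(-¼ + s + y/4) (N(y, s) = √((-1 + y)/(-7 + 11) + s) = √((-1 + y)/4 + s) = √((-¼ + y/4) + s) = √(-¼ + s + y/4))
((N(339, V) - 1*(-37100)) - 179856) + (-88983 + 40370) = ((√(-1 + 339 + 4*(-287))/2 - 1*(-37100)) - 179856) + (-88983 + 40370) = ((√(-1 + 339 - 1148)/2 + 37100) - 179856) - 48613 = ((√(-810)/2 + 37100) - 179856) - 48613 = (((9*I*√10)/2 + 37100) - 179856) - 48613 = ((9*I*√10/2 + 37100) - 179856) - 48613 = ((37100 + 9*I*√10/2) - 179856) - 48613 = (-142756 + 9*I*√10/2) - 48613 = -191369 + 9*I*√10/2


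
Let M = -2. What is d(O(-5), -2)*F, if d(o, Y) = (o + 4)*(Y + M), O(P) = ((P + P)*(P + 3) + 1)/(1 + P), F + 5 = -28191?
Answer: -140980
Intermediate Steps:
F = -28196 (F = -5 - 28191 = -28196)
O(P) = (1 + 2*P*(3 + P))/(1 + P) (O(P) = ((2*P)*(3 + P) + 1)/(1 + P) = (2*P*(3 + P) + 1)/(1 + P) = (1 + 2*P*(3 + P))/(1 + P))
d(o, Y) = (-2 + Y)*(4 + o) (d(o, Y) = (o + 4)*(Y - 2) = (4 + o)*(-2 + Y) = (-2 + Y)*(4 + o))
d(O(-5), -2)*F = (-8 - 2*(1 + 2*(-5)² + 6*(-5))/(1 - 5) + 4*(-2) - 2*(1 + 2*(-5)² + 6*(-5))/(1 - 5))*(-28196) = (-8 - 2*(1 + 2*25 - 30)/(-4) - 8 - 2*(1 + 2*25 - 30)/(-4))*(-28196) = (-8 - (-1)*(1 + 50 - 30)/2 - 8 - (-1)*(1 + 50 - 30)/2)*(-28196) = (-8 - (-1)*21/2 - 8 - (-1)*21/2)*(-28196) = (-8 - 2*(-21/4) - 8 - 2*(-21/4))*(-28196) = (-8 + 21/2 - 8 + 21/2)*(-28196) = 5*(-28196) = -140980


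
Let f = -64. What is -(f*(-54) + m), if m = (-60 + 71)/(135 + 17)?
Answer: -525323/152 ≈ -3456.1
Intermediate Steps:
m = 11/152 ≈ 0.072368
-(f*(-54) + m) = -(-64*(-54) + 11/152) = -(3456 + 11/152) = -1*525323/152 = -525323/152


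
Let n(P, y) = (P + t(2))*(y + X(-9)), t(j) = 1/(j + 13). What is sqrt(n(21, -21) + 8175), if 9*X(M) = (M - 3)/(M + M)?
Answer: sqrt(626467)/9 ≈ 87.944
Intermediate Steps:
X(M) = (-3 + M)/(18*M) (X(M) = ((M - 3)/(M + M))/9 = ((-3 + M)/((2*M)))/9 = ((-3 + M)*(1/(2*M)))/9 = ((-3 + M)/(2*M))/9 = (-3 + M)/(18*M))
t(j) = 1/(13 + j)
n(P, y) = (1/15 + P)*(2/27 + y) (n(P, y) = (P + 1/(13 + 2))*(y + (1/18)*(-3 - 9)/(-9)) = (P + 1/15)*(y + (1/18)*(-1/9)*(-12)) = (P + 1/15)*(y + 2/27) = (1/15 + P)*(2/27 + y))
sqrt(n(21, -21) + 8175) = sqrt((2/405 + (1/15)*(-21) + (2/27)*21 + 21*(-21)) + 8175) = sqrt((2/405 - 7/5 + 14/9 - 441) + 8175) = sqrt(-35708/81 + 8175) = sqrt(626467/81) = sqrt(626467)/9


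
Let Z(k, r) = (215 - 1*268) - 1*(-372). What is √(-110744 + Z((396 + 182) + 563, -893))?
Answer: 5*I*√4417 ≈ 332.3*I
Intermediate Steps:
Z(k, r) = 319 (Z(k, r) = (215 - 268) + 372 = -53 + 372 = 319)
√(-110744 + Z((396 + 182) + 563, -893)) = √(-110744 + 319) = √(-110425) = 5*I*√4417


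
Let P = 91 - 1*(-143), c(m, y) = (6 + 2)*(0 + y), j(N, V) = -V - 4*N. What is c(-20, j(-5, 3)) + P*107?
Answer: 25174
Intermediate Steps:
c(m, y) = 8*y
P = 234 (P = 91 + 143 = 234)
c(-20, j(-5, 3)) + P*107 = 8*(-1*3 - 4*(-5)) + 234*107 = 8*(-3 + 20) + 25038 = 8*17 + 25038 = 136 + 25038 = 25174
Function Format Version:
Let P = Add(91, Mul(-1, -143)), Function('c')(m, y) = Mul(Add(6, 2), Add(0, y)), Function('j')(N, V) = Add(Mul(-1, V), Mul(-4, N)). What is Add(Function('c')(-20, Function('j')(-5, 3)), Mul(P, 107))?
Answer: 25174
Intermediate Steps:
Function('c')(m, y) = Mul(8, y)
P = 234 (P = Add(91, 143) = 234)
Add(Function('c')(-20, Function('j')(-5, 3)), Mul(P, 107)) = Add(Mul(8, Add(Mul(-1, 3), Mul(-4, -5))), Mul(234, 107)) = Add(Mul(8, Add(-3, 20)), 25038) = Add(Mul(8, 17), 25038) = Add(136, 25038) = 25174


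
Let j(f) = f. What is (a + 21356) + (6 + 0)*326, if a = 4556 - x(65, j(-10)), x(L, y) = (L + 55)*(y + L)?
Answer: 21268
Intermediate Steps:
x(L, y) = (55 + L)*(L + y)
a = -2044 (a = 4556 - (65² + 55*65 + 55*(-10) + 65*(-10)) = 4556 - (4225 + 3575 - 550 - 650) = 4556 - 1*6600 = 4556 - 6600 = -2044)
(a + 21356) + (6 + 0)*326 = (-2044 + 21356) + (6 + 0)*326 = 19312 + 6*326 = 19312 + 1956 = 21268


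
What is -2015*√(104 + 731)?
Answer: -2015*√835 ≈ -58226.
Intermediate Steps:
-2015*√(104 + 731) = -2015*√835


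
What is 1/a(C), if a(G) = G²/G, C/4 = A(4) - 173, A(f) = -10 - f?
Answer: -1/748 ≈ -0.0013369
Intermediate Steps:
C = -748 (C = 4*((-10 - 1*4) - 173) = 4*((-10 - 4) - 173) = 4*(-14 - 173) = 4*(-187) = -748)
a(G) = G
1/a(C) = 1/(-748) = -1/748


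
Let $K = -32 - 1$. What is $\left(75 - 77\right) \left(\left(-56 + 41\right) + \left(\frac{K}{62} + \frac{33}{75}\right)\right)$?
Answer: $\frac{23393}{775} \approx 30.185$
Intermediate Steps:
$K = -33$ ($K = -32 - 1 = -33$)
$\left(75 - 77\right) \left(\left(-56 + 41\right) + \left(\frac{K}{62} + \frac{33}{75}\right)\right) = \left(75 - 77\right) \left(\left(-56 + 41\right) + \left(- \frac{33}{62} + \frac{33}{75}\right)\right) = \left(75 - 77\right) \left(-15 + \left(\left(-33\right) \frac{1}{62} + 33 \cdot \frac{1}{75}\right)\right) = - 2 \left(-15 + \left(- \frac{33}{62} + \frac{11}{25}\right)\right) = - 2 \left(-15 - \frac{143}{1550}\right) = \left(-2\right) \left(- \frac{23393}{1550}\right) = \frac{23393}{775}$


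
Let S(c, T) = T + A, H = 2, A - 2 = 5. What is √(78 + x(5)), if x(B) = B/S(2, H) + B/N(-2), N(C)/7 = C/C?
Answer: √34958/21 ≈ 8.9034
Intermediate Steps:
A = 7 (A = 2 + 5 = 7)
S(c, T) = 7 + T (S(c, T) = T + 7 = 7 + T)
N(C) = 7 (N(C) = 7*(C/C) = 7*1 = 7)
x(B) = 16*B/63 (x(B) = B/(7 + 2) + B/7 = B/9 + B*(⅐) = B*(⅑) + B/7 = B/9 + B/7 = 16*B/63)
√(78 + x(5)) = √(78 + (16/63)*5) = √(78 + 80/63) = √(4994/63) = √34958/21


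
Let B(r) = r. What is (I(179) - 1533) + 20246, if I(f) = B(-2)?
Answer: 18711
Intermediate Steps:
I(f) = -2
(I(179) - 1533) + 20246 = (-2 - 1533) + 20246 = -1535 + 20246 = 18711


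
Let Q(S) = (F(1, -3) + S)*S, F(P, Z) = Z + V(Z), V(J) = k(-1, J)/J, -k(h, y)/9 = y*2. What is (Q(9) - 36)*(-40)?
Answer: 5760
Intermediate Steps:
k(h, y) = -18*y (k(h, y) = -9*y*2 = -18*y)
V(J) = -18 (V(J) = (-18*J)/J = -18)
F(P, Z) = -18 + Z (F(P, Z) = Z - 18 = -18 + Z)
Q(S) = S*(-21 + S) (Q(S) = ((-18 - 3) + S)*S = (-21 + S)*S = S*(-21 + S))
(Q(9) - 36)*(-40) = (9*(-21 + 9) - 36)*(-40) = (9*(-12) - 36)*(-40) = (-108 - 36)*(-40) = -144*(-40) = 5760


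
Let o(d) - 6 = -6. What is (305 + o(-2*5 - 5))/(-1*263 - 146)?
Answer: -305/409 ≈ -0.74572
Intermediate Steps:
o(d) = 0 (o(d) = 6 - 6 = 0)
(305 + o(-2*5 - 5))/(-1*263 - 146) = (305 + 0)/(-1*263 - 146) = 305/(-263 - 146) = 305/(-409) = 305*(-1/409) = -305/409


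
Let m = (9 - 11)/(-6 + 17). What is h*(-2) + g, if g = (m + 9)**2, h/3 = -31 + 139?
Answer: -68999/121 ≈ -570.24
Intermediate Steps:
h = 324 (h = 3*(-31 + 139) = 3*108 = 324)
m = -2/11 ≈ -0.18182
g = 9409/121 (g = (-2/11 + 9)**2 = (97/11)**2 = 9409/121 ≈ 77.760)
h*(-2) + g = 324*(-2) + 9409/121 = -648 + 9409/121 = -68999/121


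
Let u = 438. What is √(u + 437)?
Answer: 5*√35 ≈ 29.580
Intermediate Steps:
√(u + 437) = √(438 + 437) = √875 = 5*√35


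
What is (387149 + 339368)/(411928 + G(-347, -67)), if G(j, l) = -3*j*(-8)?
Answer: 726517/403600 ≈ 1.8001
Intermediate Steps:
G(j, l) = 24*j
(387149 + 339368)/(411928 + G(-347, -67)) = (387149 + 339368)/(411928 + 24*(-347)) = 726517/(411928 - 8328) = 726517/403600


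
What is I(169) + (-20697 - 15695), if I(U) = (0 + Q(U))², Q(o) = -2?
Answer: -36388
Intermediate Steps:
I(U) = 4 (I(U) = (0 - 2)² = (-2)² = 4)
I(169) + (-20697 - 15695) = 4 + (-20697 - 15695) = 4 - 36392 = -36388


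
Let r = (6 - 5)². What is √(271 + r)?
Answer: 4*√17 ≈ 16.492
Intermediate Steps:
r = 1 (r = 1² = 1)
√(271 + r) = √(271 + 1) = √272 = 4*√17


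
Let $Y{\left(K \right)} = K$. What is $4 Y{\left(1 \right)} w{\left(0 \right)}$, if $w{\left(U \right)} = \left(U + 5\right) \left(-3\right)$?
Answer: $-60$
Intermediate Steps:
$w{\left(U \right)} = -15 - 3 U$ ($w{\left(U \right)} = \left(5 + U\right) \left(-3\right) = -15 - 3 U$)
$4 Y{\left(1 \right)} w{\left(0 \right)} = 4 \cdot 1 \left(-15 - 0\right) = 4 \left(-15 + 0\right) = 4 \left(-15\right) = -60$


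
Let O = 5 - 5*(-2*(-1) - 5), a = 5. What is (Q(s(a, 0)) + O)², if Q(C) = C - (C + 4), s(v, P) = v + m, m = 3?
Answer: 256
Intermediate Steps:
s(v, P) = 3 + v (s(v, P) = v + 3 = 3 + v)
Q(C) = -4 (Q(C) = C - (4 + C) = C + (-4 - C) = -4)
O = 20 (O = 5 - 5*(2 - 5) = 5 - 5*(-3) = 5 + 15 = 20)
(Q(s(a, 0)) + O)² = (-4 + 20)² = 16² = 256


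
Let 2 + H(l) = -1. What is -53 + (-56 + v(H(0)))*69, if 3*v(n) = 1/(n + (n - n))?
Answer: -11774/3 ≈ -3924.7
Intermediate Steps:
H(l) = -3 (H(l) = -2 - 1 = -3)
v(n) = 1/(3*n) (v(n) = 1/(3*(n + (n - n))) = 1/(3*(n + 0)) = 1/(3*n))
-53 + (-56 + v(H(0)))*69 = -53 + (-56 + (⅓)/(-3))*69 = -53 + (-56 + (⅓)*(-⅓))*69 = -53 + (-56 - ⅑)*69 = -53 - 505/9*69 = -53 - 11615/3 = -11774/3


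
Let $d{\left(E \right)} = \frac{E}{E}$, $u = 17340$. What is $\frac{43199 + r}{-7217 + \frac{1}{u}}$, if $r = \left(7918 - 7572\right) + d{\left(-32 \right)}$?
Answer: $- \frac{755087640}{125142779} \approx -6.0338$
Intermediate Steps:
$d{\left(E \right)} = 1$
$r = 347$ ($r = \left(7918 - 7572\right) + 1 = 346 + 1 = 347$)
$\frac{43199 + r}{-7217 + \frac{1}{u}} = \frac{43199 + 347}{-7217 + \frac{1}{17340}} = \frac{43546}{-7217 + \frac{1}{17340}} = \frac{43546}{- \frac{125142779}{17340}} = 43546 \left(- \frac{17340}{125142779}\right) = - \frac{755087640}{125142779}$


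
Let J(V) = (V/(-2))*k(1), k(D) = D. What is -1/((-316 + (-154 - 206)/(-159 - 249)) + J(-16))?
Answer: 17/5221 ≈ 0.0032561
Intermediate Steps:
J(V) = -V/2 (J(V) = (V/(-2))*1 = (V*(-½))*1 = -V/2*1 = -V/2)
-1/((-316 + (-154 - 206)/(-159 - 249)) + J(-16)) = -1/((-316 + (-154 - 206)/(-159 - 249)) - ½*(-16)) = -1/((-316 - 360/(-408)) + 8) = -1/((-316 - 360*(-1/408)) + 8) = -1/((-316 + 15/17) + 8) = -1/(-5357/17 + 8) = -1/(-5221/17) = -1*(-17/5221) = 17/5221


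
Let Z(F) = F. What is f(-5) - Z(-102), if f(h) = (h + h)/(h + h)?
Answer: 103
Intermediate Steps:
f(h) = 1 (f(h) = (2*h)/((2*h)) = (2*h)*(1/(2*h)) = 1)
f(-5) - Z(-102) = 1 - 1*(-102) = 1 + 102 = 103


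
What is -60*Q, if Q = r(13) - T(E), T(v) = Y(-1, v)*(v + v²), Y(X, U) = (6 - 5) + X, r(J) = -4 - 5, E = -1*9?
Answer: 540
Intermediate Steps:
E = -9
r(J) = -9
Y(X, U) = 1 + X
T(v) = 0 (T(v) = (1 - 1)*(v + v²) = 0*(v + v²) = 0)
Q = -9 (Q = -9 - 1*0 = -9 + 0 = -9)
-60*Q = -60*(-9) = 540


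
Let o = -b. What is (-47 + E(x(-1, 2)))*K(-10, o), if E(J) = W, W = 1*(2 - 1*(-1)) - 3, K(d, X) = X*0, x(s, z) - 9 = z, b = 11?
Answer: 0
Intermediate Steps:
o = -11 (o = -1*11 = -11)
x(s, z) = 9 + z
K(d, X) = 0
W = 0 (W = 1*(2 + 1) - 3 = 1*3 - 3 = 3 - 3 = 0)
E(J) = 0
(-47 + E(x(-1, 2)))*K(-10, o) = (-47 + 0)*0 = -47*0 = 0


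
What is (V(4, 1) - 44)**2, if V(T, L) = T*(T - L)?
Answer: 1024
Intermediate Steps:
(V(4, 1) - 44)**2 = (4*(4 - 1*1) - 44)**2 = (4*(4 - 1) - 44)**2 = (4*3 - 44)**2 = (12 - 44)**2 = (-32)**2 = 1024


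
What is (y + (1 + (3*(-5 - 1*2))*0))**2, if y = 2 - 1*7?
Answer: 16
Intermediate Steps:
y = -5 (y = 2 - 7 = -5)
(y + (1 + (3*(-5 - 1*2))*0))**2 = (-5 + (1 + (3*(-5 - 1*2))*0))**2 = (-5 + (1 + (3*(-5 - 2))*0))**2 = (-5 + (1 + (3*(-7))*0))**2 = (-5 + (1 - 21*0))**2 = (-5 + (1 + 0))**2 = (-5 + 1)**2 = (-4)**2 = 16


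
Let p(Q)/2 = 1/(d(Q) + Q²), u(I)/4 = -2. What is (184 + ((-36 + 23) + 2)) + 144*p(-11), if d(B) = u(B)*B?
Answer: 36445/209 ≈ 174.38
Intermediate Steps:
u(I) = -8 (u(I) = 4*(-2) = -8)
d(B) = -8*B
p(Q) = 2/(Q² - 8*Q) (p(Q) = 2/(-8*Q + Q²) = 2/(Q² - 8*Q))
(184 + ((-36 + 23) + 2)) + 144*p(-11) = (184 + ((-36 + 23) + 2)) + 144*(2/(-11*(-8 - 11))) = (184 + (-13 + 2)) + 144*(2*(-1/11)/(-19)) = (184 - 11) + 144*(2*(-1/11)*(-1/19)) = 173 + 144*(2/209) = 173 + 288/209 = 36445/209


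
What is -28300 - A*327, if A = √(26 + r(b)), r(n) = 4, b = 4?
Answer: -28300 - 327*√30 ≈ -30091.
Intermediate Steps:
A = √30 (A = √(26 + 4) = √30 ≈ 5.4772)
-28300 - A*327 = -28300 - √30*327 = -28300 - 327*√30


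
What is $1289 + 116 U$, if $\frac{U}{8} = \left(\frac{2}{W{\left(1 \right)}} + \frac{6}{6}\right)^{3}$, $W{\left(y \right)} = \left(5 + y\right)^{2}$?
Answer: $\frac{1735325}{729} \approx 2380.4$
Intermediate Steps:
$U = \frac{6859}{729}$ ($U = 8 \left(\frac{2}{\left(5 + 1\right)^{2}} + \frac{6}{6}\right)^{3} = 8 \left(\frac{2}{6^{2}} + 6 \cdot \frac{1}{6}\right)^{3} = 8 \left(\frac{2}{36} + 1\right)^{3} = 8 \left(2 \cdot \frac{1}{36} + 1\right)^{3} = 8 \left(\frac{1}{18} + 1\right)^{3} = 8 \left(\frac{19}{18}\right)^{3} = 8 \cdot \frac{6859}{5832} = \frac{6859}{729} \approx 9.4088$)
$1289 + 116 U = 1289 + 116 \cdot \frac{6859}{729} = 1289 + \frac{795644}{729} = \frac{1735325}{729}$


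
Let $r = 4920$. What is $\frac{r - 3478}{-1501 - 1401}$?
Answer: $- \frac{721}{1451} \approx -0.4969$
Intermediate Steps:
$\frac{r - 3478}{-1501 - 1401} = \frac{4920 - 3478}{-1501 - 1401} = \frac{1442}{-2902} = 1442 \left(- \frac{1}{2902}\right) = - \frac{721}{1451}$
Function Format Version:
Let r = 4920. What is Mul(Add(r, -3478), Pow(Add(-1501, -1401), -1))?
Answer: Rational(-721, 1451) ≈ -0.49690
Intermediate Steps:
Mul(Add(r, -3478), Pow(Add(-1501, -1401), -1)) = Mul(Add(4920, -3478), Pow(Add(-1501, -1401), -1)) = Mul(1442, Pow(-2902, -1)) = Mul(1442, Rational(-1, 2902)) = Rational(-721, 1451)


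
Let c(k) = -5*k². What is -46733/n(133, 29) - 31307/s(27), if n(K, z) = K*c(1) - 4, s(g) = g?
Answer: -6560864/6021 ≈ -1089.7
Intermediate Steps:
n(K, z) = -4 - 5*K (n(K, z) = K*(-5*1²) - 4 = K*(-5*1) - 4 = K*(-5) - 4 = -5*K - 4 = -4 - 5*K)
-46733/n(133, 29) - 31307/s(27) = -46733/(-4 - 5*133) - 31307/27 = -46733/(-4 - 665) - 31307*1/27 = -46733/(-669) - 31307/27 = -46733*(-1/669) - 31307/27 = 46733/669 - 31307/27 = -6560864/6021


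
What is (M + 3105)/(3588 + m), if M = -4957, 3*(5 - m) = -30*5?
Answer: -1852/3643 ≈ -0.50837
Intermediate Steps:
m = 55 (m = 5 - (-5)*6*5/3 = 5 - (-5)*30/3 = 5 - 1/3*(-150) = 5 + 50 = 55)
(M + 3105)/(3588 + m) = (-4957 + 3105)/(3588 + 55) = -1852/3643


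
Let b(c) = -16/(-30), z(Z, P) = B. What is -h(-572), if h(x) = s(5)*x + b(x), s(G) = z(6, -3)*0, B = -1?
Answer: -8/15 ≈ -0.53333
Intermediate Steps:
z(Z, P) = -1
s(G) = 0 (s(G) = -1*0 = 0)
b(c) = 8/15 (b(c) = -16*(-1/30) = 8/15)
h(x) = 8/15 (h(x) = 0*x + 8/15 = 0 + 8/15 = 8/15)
-h(-572) = -1*8/15 = -8/15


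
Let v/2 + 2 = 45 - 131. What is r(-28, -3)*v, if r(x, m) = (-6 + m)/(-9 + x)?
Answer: -1584/37 ≈ -42.811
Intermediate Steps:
v = -176 (v = -4 + 2*(45 - 131) = -4 + 2*(-86) = -4 - 172 = -176)
r(x, m) = (-6 + m)/(-9 + x)
r(-28, -3)*v = ((-6 - 3)/(-9 - 28))*(-176) = (-9/(-37))*(-176) = -1/37*(-9)*(-176) = (9/37)*(-176) = -1584/37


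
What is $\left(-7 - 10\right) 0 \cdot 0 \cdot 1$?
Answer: $0$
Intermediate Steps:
$\left(-7 - 10\right) 0 \cdot 0 \cdot 1 = \left(-17\right) 0 \cdot 1 = 0 \cdot 1 = 0$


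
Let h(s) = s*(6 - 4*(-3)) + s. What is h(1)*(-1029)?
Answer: -19551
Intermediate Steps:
h(s) = 19*s (h(s) = s*(6 + 12) + s = s*18 + s = 18*s + s = 19*s)
h(1)*(-1029) = (19*1)*(-1029) = 19*(-1029) = -19551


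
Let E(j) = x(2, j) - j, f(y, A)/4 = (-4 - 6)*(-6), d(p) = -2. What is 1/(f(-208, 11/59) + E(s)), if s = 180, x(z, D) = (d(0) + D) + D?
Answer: 1/418 ≈ 0.0023923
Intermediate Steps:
f(y, A) = 240 (f(y, A) = 4*((-4 - 6)*(-6)) = 4*(-10*(-6)) = 4*60 = 240)
x(z, D) = -2 + 2*D (x(z, D) = (-2 + D) + D = -2 + 2*D)
E(j) = -2 + j (E(j) = (-2 + 2*j) - j = -2 + j)
1/(f(-208, 11/59) + E(s)) = 1/(240 + (-2 + 180)) = 1/(240 + 178) = 1/418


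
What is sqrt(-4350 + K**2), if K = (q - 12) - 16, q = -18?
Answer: I*sqrt(2234) ≈ 47.265*I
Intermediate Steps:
K = -46 (K = (-18 - 12) - 16 = -30 - 16 = -46)
sqrt(-4350 + K**2) = sqrt(-4350 + (-46)**2) = sqrt(-4350 + 2116) = sqrt(-2234) = I*sqrt(2234)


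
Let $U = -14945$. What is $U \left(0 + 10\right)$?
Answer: $-149450$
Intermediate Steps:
$U \left(0 + 10\right) = - 14945 \left(0 + 10\right) = \left(-14945\right) 10 = -149450$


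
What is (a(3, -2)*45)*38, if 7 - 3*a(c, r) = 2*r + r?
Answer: 7410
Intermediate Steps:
a(c, r) = 7/3 - r (a(c, r) = 7/3 - (2*r + r)/3 = 7/3 - r)
(a(3, -2)*45)*38 = ((7/3 - 1*(-2))*45)*38 = ((7/3 + 2)*45)*38 = ((13/3)*45)*38 = 195*38 = 7410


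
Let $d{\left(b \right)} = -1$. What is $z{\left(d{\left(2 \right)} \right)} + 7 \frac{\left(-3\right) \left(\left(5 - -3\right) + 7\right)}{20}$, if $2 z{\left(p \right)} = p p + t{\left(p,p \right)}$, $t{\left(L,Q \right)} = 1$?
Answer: $- \frac{59}{4} \approx -14.75$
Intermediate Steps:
$z{\left(p \right)} = \frac{1}{2} + \frac{p^{2}}{2}$ ($z{\left(p \right)} = \frac{p p + 1}{2} = \frac{p^{2} + 1}{2} = \frac{1 + p^{2}}{2} = \frac{1}{2} + \frac{p^{2}}{2}$)
$z{\left(d{\left(2 \right)} \right)} + 7 \frac{\left(-3\right) \left(\left(5 - -3\right) + 7\right)}{20} = \left(\frac{1}{2} + \frac{\left(-1\right)^{2}}{2}\right) + 7 \frac{\left(-3\right) \left(\left(5 - -3\right) + 7\right)}{20} = \left(\frac{1}{2} + \frac{1}{2} \cdot 1\right) + 7 - 3 \left(\left(5 + 3\right) + 7\right) \frac{1}{20} = \left(\frac{1}{2} + \frac{1}{2}\right) + 7 - 3 \left(8 + 7\right) \frac{1}{20} = 1 + 7 \left(-3\right) 15 \cdot \frac{1}{20} = 1 + 7 \left(\left(-45\right) \frac{1}{20}\right) = 1 + 7 \left(- \frac{9}{4}\right) = 1 - \frac{63}{4} = - \frac{59}{4}$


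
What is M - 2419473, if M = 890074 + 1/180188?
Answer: -275579347011/180188 ≈ -1.5294e+6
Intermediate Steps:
M = 160380653913/180188 (M = 890074 + 1/180188 = 160380653913/180188 ≈ 8.9007e+5)
M - 2419473 = 160380653913/180188 - 2419473 = -275579347011/180188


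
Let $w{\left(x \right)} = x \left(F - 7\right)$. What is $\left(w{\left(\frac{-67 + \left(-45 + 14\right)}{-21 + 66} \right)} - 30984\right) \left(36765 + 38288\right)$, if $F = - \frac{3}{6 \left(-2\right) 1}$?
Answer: $- \frac{23243388729}{10} \approx -2.3243 \cdot 10^{9}$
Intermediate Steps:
$F = \frac{1}{4}$ ($F = - \frac{3}{\left(-12\right) 1} = - \frac{3}{-12} = \left(-3\right) \left(- \frac{1}{12}\right) = \frac{1}{4} \approx 0.25$)
$w{\left(x \right)} = - \frac{27 x}{4}$ ($w{\left(x \right)} = x \left(\frac{1}{4} - 7\right) = x \left(- \frac{27}{4}\right) = - \frac{27 x}{4}$)
$\left(w{\left(\frac{-67 + \left(-45 + 14\right)}{-21 + 66} \right)} - 30984\right) \left(36765 + 38288\right) = \left(- \frac{27 \frac{-67 + \left(-45 + 14\right)}{-21 + 66}}{4} - 30984\right) \left(36765 + 38288\right) = \left(- \frac{27 \frac{-67 - 31}{45}}{4} - 30984\right) 75053 = \left(- \frac{27 \left(\left(-98\right) \frac{1}{45}\right)}{4} - 30984\right) 75053 = \left(\left(- \frac{27}{4}\right) \left(- \frac{98}{45}\right) - 30984\right) 75053 = \left(\frac{147}{10} - 30984\right) 75053 = \left(- \frac{309693}{10}\right) 75053 = - \frac{23243388729}{10}$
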